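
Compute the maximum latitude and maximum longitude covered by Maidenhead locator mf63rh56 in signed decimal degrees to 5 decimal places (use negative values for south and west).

-36.67917, 73.46667

Field M=12, F=5: +12·20° lon, +5·10° lat → SW at lon 60°, lat -40°.
Square 6, 3: +6·2° lon, +3·1° lat → SW at lon 72°, lat -37°.
Subsquare r=17, h=7: +17·0.0833333° lon, +7·0.0416667° lat → SW at lon 73.4167°, lat -36.7083°.
Extended square 5, 6: +5·0.00833333° lon, +6·0.00416667° lat → SW at lon 73.4583°, lat -36.6833°.
Cell spans 0.00833333° lon × 0.00416667° lat. NE corner is SW corner plus one full cell.
latitude -36.67917, longitude 73.46667.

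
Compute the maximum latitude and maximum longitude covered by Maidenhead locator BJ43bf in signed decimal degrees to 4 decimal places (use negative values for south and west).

Field B=1, J=9: +1·20° lon, +9·10° lat → SW at lon -160°, lat 0°.
Square 4, 3: +4·2° lon, +3·1° lat → SW at lon -152°, lat 3°.
Subsquare b=1, f=5: +1·0.0833333° lon, +5·0.0416667° lat → SW at lon -151.917°, lat 3.20833°.
Cell spans 0.0833333° lon × 0.0416667° lat. NE corner is SW corner plus one full cell.
latitude 3.2500, longitude -151.8333.

3.2500, -151.8333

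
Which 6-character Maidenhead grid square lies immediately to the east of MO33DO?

Longitude subsquare d = 3; +1 → 4 = e.
The latitude characters are unchanged.

MO33eo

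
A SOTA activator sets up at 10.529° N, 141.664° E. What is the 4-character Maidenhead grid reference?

Add 180° to longitude and 90° to latitude: 321.66, 100.53.
Field: lon ⌊321.66/20⌋ = 16 → Q; lat ⌊100.53/10⌋ = 10 → K.
Square: lon ⌊1.66/2⌋ = 0; lat ⌊0.53/1⌋ = 0.

QK00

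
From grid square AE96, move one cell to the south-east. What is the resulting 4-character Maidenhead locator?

BE05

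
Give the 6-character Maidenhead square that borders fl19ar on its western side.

FL09xr

Longitude subsquare a = 0; −1 → -1, wraps to 23 = x, carry into square.
Longitude square 1; −1 → 0.
The latitude characters are unchanged.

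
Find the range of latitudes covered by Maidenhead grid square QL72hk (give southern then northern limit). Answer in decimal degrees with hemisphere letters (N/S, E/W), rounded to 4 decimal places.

22.4167° N, 22.4583° N

Field Q=16, L=11: +16·20° lon, +11·10° lat → SW at lon 140°, lat 20°.
Square 7, 2: +7·2° lon, +2·1° lat → SW at lon 154°, lat 22°.
Subsquare h=7, k=10: +7·0.0833333° lon, +10·0.0416667° lat → SW at lon 154.583°, lat 22.4167°.
Cell spans 0.0833333° lon × 0.0416667° lat.
south 22.4167° N, north 22.4583° N.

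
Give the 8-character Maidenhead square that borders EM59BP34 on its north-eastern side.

EM59bp45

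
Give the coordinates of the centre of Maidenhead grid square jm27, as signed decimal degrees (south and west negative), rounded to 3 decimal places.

Field J=9, M=12: +9·20° lon, +12·10° lat → SW at lon 0°, lat 30°.
Square 2, 7: +2·2° lon, +7·1° lat → SW at lon 4°, lat 37°.
Cell spans 2° lon × 1° lat. Centre is SW corner plus half of each.
latitude 37.500, longitude 5.000.

37.500, 5.000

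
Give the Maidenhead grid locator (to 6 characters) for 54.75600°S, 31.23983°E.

KD55of

Shift to the Maidenhead origin (180°W, 90°S): lon 211.2398, lat 35.2440.
Field: 211.2398/20 → 10 → K, 35.2440/10 → 3 → D; chars KD.
Square: 11.2398/2 → 5, 5.2440/1 → 5; chars 55.
Subsquare: 1.2398/0.0833333 → 14 → o, 0.2440/0.0416667 → 5 → f; chars of.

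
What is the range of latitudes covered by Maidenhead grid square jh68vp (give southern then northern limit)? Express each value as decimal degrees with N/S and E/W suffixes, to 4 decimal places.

Field J=9, H=7: +9·20° lon, +7·10° lat → SW at lon 0°, lat -20°.
Square 6, 8: +6·2° lon, +8·1° lat → SW at lon 12°, lat -12°.
Subsquare v=21, p=15: +21·0.0833333° lon, +15·0.0416667° lat → SW at lon 13.75°, lat -11.375°.
Cell spans 0.0833333° lon × 0.0416667° lat.
south 11.3750° S, north 11.3333° S.

11.3750° S, 11.3333° S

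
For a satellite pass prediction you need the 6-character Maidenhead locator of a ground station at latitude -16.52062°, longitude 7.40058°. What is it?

JH33ql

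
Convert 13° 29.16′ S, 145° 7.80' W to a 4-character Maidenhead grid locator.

BH76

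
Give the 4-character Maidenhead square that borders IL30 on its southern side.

IK39

Latitude square 0; −1 → -1, wraps to 9, carry into field.
Latitude field L = 11; −1 → 10 = K.
The longitude characters are unchanged.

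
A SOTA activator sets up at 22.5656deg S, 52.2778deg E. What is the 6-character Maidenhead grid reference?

Add 180° to longitude and 90° to latitude: 232.2778, 67.4344.
Field: 232.2778/20 → 11 → L, 67.4344/10 → 6 → G; chars LG.
Square: 12.2778/2 → 6, 7.4344/1 → 7; chars 67.
Subsquare: 0.2778/0.0833333 → 3 → d, 0.4344/0.0416667 → 10 → k; chars dk.

LG67dk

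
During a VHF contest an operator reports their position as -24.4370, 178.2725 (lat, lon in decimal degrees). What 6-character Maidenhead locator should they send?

RG95dn

Shift to the Maidenhead origin (180°W, 90°S): lon 358.2725, lat 65.5630.
Field: 358.2725/20 → 17 → R, 65.5630/10 → 6 → G; chars RG.
Square: 18.2725/2 → 9, 5.5630/1 → 5; chars 95.
Subsquare: 0.2725/0.0833333 → 3 → d, 0.5630/0.0416667 → 13 → n; chars dn.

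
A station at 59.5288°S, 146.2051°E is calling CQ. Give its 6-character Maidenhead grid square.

QD30cl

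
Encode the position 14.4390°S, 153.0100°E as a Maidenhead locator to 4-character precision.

Shift to the Maidenhead origin (180°W, 90°S): lon 333.01, lat 75.56.
Field: lon ⌊333.01/20⌋ = 16 → Q; lat ⌊75.56/10⌋ = 7 → H.
Square: lon ⌊13.01/2⌋ = 6; lat ⌊5.56/1⌋ = 5.

QH65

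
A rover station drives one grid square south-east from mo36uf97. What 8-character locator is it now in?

MO36vf06

Longitude extended square 9; +1 → 10, wraps to 0, carry into subsquare.
Longitude subsquare u = 20; +1 → 21 = v.
Latitude extended square 7; −1 → 6.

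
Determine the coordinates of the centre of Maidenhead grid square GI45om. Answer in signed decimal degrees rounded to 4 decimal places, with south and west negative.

-4.4792, -50.7917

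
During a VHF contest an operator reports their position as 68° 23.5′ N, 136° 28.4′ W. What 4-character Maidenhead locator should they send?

Offset from 180°W / 90°S: lon 43.53°, lat 158.39°.
Field (20°×10°, letters A–R): 43.53/20 → 2 → C, 158.39/10 → 15 → P; chars CP.
Square (2°×1°, digits 0–9): 3.53/2 → 1, 8.39/1 → 8; chars 18.

CP18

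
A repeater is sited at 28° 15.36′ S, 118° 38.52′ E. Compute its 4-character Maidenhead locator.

OG91

Offset from 180°W / 90°S: lon 298.64°, lat 61.74°.
Field: lon ⌊298.64/20⌋ = 14 → O; lat ⌊61.74/10⌋ = 6 → G.
Square: lon ⌊18.64/2⌋ = 9; lat ⌊1.74/1⌋ = 1.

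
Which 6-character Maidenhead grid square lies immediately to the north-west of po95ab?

PO85xc

Longitude subsquare a = 0; −1 → -1, wraps to 23 = x, carry into square.
Longitude square 9; −1 → 8.
Latitude subsquare b = 1; +1 → 2 = c.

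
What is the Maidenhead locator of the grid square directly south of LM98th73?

Latitude extended square 3; −1 → 2.
The longitude characters are unchanged.

LM98th72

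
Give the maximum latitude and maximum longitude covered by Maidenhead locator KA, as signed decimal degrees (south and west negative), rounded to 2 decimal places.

Field K=10, A=0: +10·20° lon, +0·10° lat → SW at lon 20°, lat -90°.
Cell spans 20° lon × 10° lat. NE corner is SW corner plus one full cell.
latitude -80.00, longitude 40.00.

-80.00, 40.00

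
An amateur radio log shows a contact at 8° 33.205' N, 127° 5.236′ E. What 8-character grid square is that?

Offset from 180°W / 90°S: lon 307.08727°, lat 98.55342°.
Field: lon ⌊307.08727/20⌋ = 15 → P; lat ⌊98.55342/10⌋ = 9 → J.
Square: lon ⌊7.08727/2⌋ = 3; lat ⌊8.55342/1⌋ = 8.
Subsquare: lon ⌊1.08727/0.0833333⌋ = 13 → n; lat ⌊0.55342/0.0416667⌋ = 13 → n.
Extended square: lon ⌊0.00393/0.00833333⌋ = 0; lat ⌊0.01175/0.00416667⌋ = 2.

PJ38nn02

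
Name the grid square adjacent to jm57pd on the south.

JM57pc

Latitude subsquare d = 3; −1 → 2 = c.
The longitude characters are unchanged.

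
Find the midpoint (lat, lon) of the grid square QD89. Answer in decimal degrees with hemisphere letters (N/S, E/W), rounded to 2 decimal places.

50.50° S, 157.00° E

Field Q=16, D=3: +16·20° lon, +3·10° lat → SW at lon 140°, lat -60°.
Square 8, 9: +8·2° lon, +9·1° lat → SW at lon 156°, lat -51°.
Cell spans 2° lon × 1° lat. Centre is SW corner plus half of each.
latitude 50.50° S, longitude 157.00° E.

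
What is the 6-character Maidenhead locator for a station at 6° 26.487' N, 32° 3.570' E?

KJ66ak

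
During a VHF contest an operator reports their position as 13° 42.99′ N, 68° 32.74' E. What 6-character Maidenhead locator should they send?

MK43gr

Offset from 180°W / 90°S: lon 248.5457°, lat 103.7165°.
Field: lon ⌊248.5457/20⌋ = 12 → M; lat ⌊103.7165/10⌋ = 10 → K.
Square: lon ⌊8.5457/2⌋ = 4; lat ⌊3.7165/1⌋ = 3.
Subsquare: lon ⌊0.5457/0.0833333⌋ = 6 → g; lat ⌊0.7165/0.0416667⌋ = 17 → r.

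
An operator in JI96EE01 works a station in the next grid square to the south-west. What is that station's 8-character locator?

Longitude extended square 0; −1 → -1, wraps to 9, carry into subsquare.
Longitude subsquare e = 4; −1 → 3 = d.
Latitude extended square 1; −1 → 0.

JI96de90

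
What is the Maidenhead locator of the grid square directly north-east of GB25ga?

GB25hb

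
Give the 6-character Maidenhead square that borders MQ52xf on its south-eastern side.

MQ62ae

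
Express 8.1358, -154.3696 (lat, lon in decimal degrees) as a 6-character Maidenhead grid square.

BJ28td

Add 180° to longitude and 90° to latitude: 25.6304, 98.1358.
Field: lon ⌊25.6304/20⌋ = 1 → B; lat ⌊98.1358/10⌋ = 9 → J.
Square: lon ⌊5.6304/2⌋ = 2; lat ⌊8.1358/1⌋ = 8.
Subsquare: lon ⌊1.6304/0.0833333⌋ = 19 → t; lat ⌊0.1358/0.0416667⌋ = 3 → d.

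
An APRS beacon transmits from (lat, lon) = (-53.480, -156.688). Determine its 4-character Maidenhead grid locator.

Add 180° to longitude and 90° to latitude: 23.31, 36.52.
Field: 23.31/20 → 1 → B, 36.52/10 → 3 → D; chars BD.
Square: 3.31/2 → 1, 6.52/1 → 6; chars 16.

BD16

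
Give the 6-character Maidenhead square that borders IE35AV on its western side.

Longitude subsquare a = 0; −1 → -1, wraps to 23 = x, carry into square.
Longitude square 3; −1 → 2.
The latitude characters are unchanged.

IE25xv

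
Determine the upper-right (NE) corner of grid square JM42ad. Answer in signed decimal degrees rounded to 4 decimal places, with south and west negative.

Field J=9, M=12: +9·20° lon, +12·10° lat → SW at lon 0°, lat 30°.
Square 4, 2: +4·2° lon, +2·1° lat → SW at lon 8°, lat 32°.
Subsquare a=0, d=3: +0·0.0833333° lon, +3·0.0416667° lat → SW at lon 8°, lat 32.125°.
Cell spans 0.0833333° lon × 0.0416667° lat. NE corner is SW corner plus one full cell.
latitude 32.1667, longitude 8.0833.

32.1667, 8.0833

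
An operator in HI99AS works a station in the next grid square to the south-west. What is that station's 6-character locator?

HI89xr

Longitude subsquare a = 0; −1 → -1, wraps to 23 = x, carry into square.
Longitude square 9; −1 → 8.
Latitude subsquare s = 18; −1 → 17 = r.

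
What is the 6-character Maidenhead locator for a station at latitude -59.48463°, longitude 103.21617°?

OD10om

Shift to the Maidenhead origin (180°W, 90°S): lon 283.2162, lat 30.5154.
Field: 283.2162/20 → 14 → O, 30.5154/10 → 3 → D; chars OD.
Square: 3.2162/2 → 1, 0.5154/1 → 0; chars 10.
Subsquare: 1.2162/0.0833333 → 14 → o, 0.5154/0.0416667 → 12 → m; chars om.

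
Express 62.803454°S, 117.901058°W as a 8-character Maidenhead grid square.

DC17be17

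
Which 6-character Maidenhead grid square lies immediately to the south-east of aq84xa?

AQ93ax

Longitude subsquare x = 23; +1 → 24, wraps to 0 = a, carry into square.
Longitude square 8; +1 → 9.
Latitude subsquare a = 0; −1 → -1, wraps to 23 = x, carry into square.
Latitude square 4; −1 → 3.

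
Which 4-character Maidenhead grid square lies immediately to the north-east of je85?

JE96

Longitude square 8; +1 → 9.
Latitude square 5; +1 → 6.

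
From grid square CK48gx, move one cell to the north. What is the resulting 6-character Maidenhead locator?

Latitude subsquare x = 23; +1 → 24, wraps to 0 = a, carry into square.
Latitude square 8; +1 → 9.
The longitude characters are unchanged.

CK49ga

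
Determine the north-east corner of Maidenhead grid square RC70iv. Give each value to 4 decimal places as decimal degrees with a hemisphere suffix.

69.0833° S, 174.7500° E

Field R=17, C=2: +17·20° lon, +2·10° lat → SW at lon 160°, lat -70°.
Square 7, 0: +7·2° lon, +0·1° lat → SW at lon 174°, lat -70°.
Subsquare i=8, v=21: +8·0.0833333° lon, +21·0.0416667° lat → SW at lon 174.667°, lat -69.125°.
Cell spans 0.0833333° lon × 0.0416667° lat. NE corner is SW corner plus one full cell.
latitude 69.0833° S, longitude 174.7500° E.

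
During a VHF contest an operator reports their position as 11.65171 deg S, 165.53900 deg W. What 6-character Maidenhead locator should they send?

AH78fi

Offset from 180°W / 90°S: lon 14.4610°, lat 78.3483°.
Field: lon ⌊14.4610/20⌋ = 0 → A; lat ⌊78.3483/10⌋ = 7 → H.
Square: lon ⌊14.4610/2⌋ = 7; lat ⌊8.3483/1⌋ = 8.
Subsquare: lon ⌊0.4610/0.0833333⌋ = 5 → f; lat ⌊0.3483/0.0416667⌋ = 8 → i.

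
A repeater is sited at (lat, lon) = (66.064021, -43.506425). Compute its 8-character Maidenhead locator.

Add 180° to longitude and 90° to latitude: 136.49357, 156.06402.
Field (20°×10°, letters A–R): 136.49357/20 → 6 → G, 156.06402/10 → 15 → P; chars GP.
Square (2°×1°, digits 0–9): 16.49357/2 → 8, 6.06402/1 → 6; chars 86.
Subsquare (5′×2.5′, letters a–x): 0.49357/0.0833333 → 5 → f, 0.06402/0.0416667 → 1 → b; chars fb.
Extended square (30″×15″, digits 0–9): 0.07691/0.00833333 → 9, 0.02235/0.00416667 → 5; chars 95.

GP86fb95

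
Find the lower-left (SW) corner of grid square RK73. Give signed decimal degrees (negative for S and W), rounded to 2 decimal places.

Field R=17, K=10: +17·20° lon, +10·10° lat → SW at lon 160°, lat 10°.
Square 7, 3: +7·2° lon, +3·1° lat → SW at lon 174°, lat 13°.
latitude 13.00, longitude 174.00.

13.00, 174.00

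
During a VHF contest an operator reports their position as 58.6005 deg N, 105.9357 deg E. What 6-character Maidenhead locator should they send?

Add 180° to longitude and 90° to latitude: 285.9357, 148.6005.
Field (20°×10°, letters A–R): 285.9357/20 → 14 → O, 148.6005/10 → 14 → O; chars OO.
Square (2°×1°, digits 0–9): 5.9357/2 → 2, 8.6005/1 → 8; chars 28.
Subsquare (5′×2.5′, letters a–x): 1.9357/0.0833333 → 23 → x, 0.6005/0.0416667 → 14 → o; chars xo.

OO28xo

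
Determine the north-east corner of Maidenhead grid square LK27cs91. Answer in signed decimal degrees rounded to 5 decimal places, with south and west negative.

17.75833, 44.25000

Field L=11, K=10: +11·20° lon, +10·10° lat → SW at lon 40°, lat 10°.
Square 2, 7: +2·2° lon, +7·1° lat → SW at lon 44°, lat 17°.
Subsquare c=2, s=18: +2·0.0833333° lon, +18·0.0416667° lat → SW at lon 44.1667°, lat 17.75°.
Extended square 9, 1: +9·0.00833333° lon, +1·0.00416667° lat → SW at lon 44.2417°, lat 17.7542°.
Cell spans 0.00833333° lon × 0.00416667° lat. NE corner is SW corner plus one full cell.
latitude 17.75833, longitude 44.25000.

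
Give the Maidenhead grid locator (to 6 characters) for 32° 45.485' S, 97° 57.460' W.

Shift to the Maidenhead origin (180°W, 90°S): lon 82.0423, lat 57.2419.
Field: lon ⌊82.0423/20⌋ = 4 → E; lat ⌊57.2419/10⌋ = 5 → F.
Square: lon ⌊2.0423/2⌋ = 1; lat ⌊7.2419/1⌋ = 7.
Subsquare: lon ⌊0.0423/0.0833333⌋ = 0 → a; lat ⌊0.2419/0.0416667⌋ = 5 → f.

EF17af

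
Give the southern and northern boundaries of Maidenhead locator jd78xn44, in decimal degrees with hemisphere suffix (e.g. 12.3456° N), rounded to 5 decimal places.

51.44167° S, 51.43750° S

Field J=9, D=3: +9·20° lon, +3·10° lat → SW at lon 0°, lat -60°.
Square 7, 8: +7·2° lon, +8·1° lat → SW at lon 14°, lat -52°.
Subsquare x=23, n=13: +23·0.0833333° lon, +13·0.0416667° lat → SW at lon 15.9167°, lat -51.4583°.
Extended square 4, 4: +4·0.00833333° lon, +4·0.00416667° lat → SW at lon 15.95°, lat -51.4417°.
Cell spans 0.00833333° lon × 0.00416667° lat.
south 51.44167° S, north 51.43750° S.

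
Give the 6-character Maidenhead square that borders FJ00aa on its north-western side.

EJ90xb

Longitude subsquare a = 0; −1 → -1, wraps to 23 = x, carry into square.
Longitude square 0; −1 → -1, wraps to 9, carry into field.
Longitude field F = 5; −1 → 4 = E.
Latitude subsquare a = 0; +1 → 1 = b.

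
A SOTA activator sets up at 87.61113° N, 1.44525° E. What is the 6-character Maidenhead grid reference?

JR07ro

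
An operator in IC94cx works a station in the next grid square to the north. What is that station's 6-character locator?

Latitude subsquare x = 23; +1 → 24, wraps to 0 = a, carry into square.
Latitude square 4; +1 → 5.
The longitude characters are unchanged.

IC95ca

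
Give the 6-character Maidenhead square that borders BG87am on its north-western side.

Longitude subsquare a = 0; −1 → -1, wraps to 23 = x, carry into square.
Longitude square 8; −1 → 7.
Latitude subsquare m = 12; +1 → 13 = n.

BG77xn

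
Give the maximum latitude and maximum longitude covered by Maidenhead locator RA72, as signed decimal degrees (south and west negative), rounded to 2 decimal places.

Field R=17, A=0: +17·20° lon, +0·10° lat → SW at lon 160°, lat -90°.
Square 7, 2: +7·2° lon, +2·1° lat → SW at lon 174°, lat -88°.
Cell spans 2° lon × 1° lat. NE corner is SW corner plus one full cell.
latitude -87.00, longitude 176.00.

-87.00, 176.00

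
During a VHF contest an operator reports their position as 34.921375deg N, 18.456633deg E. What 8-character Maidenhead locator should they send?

Shift to the Maidenhead origin (180°W, 90°S): lon 198.45663, lat 124.92137.
Field (20°×10°, letters A–R): 198.45663/20 → 9 → J, 124.92137/10 → 12 → M; chars JM.
Square (2°×1°, digits 0–9): 18.45663/2 → 9, 4.92137/1 → 4; chars 94.
Subsquare (5′×2.5′, letters a–x): 0.45663/0.0833333 → 5 → f, 0.92137/0.0416667 → 22 → w; chars fw.
Extended square (30″×15″, digits 0–9): 0.03997/0.00833333 → 4, 0.00471/0.00416667 → 1; chars 41.

JM94fw41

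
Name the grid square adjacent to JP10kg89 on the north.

Latitude extended square 9; +1 → 10, wraps to 0, carry into subsquare.
Latitude subsquare g = 6; +1 → 7 = h.
The longitude characters are unchanged.

JP10kh80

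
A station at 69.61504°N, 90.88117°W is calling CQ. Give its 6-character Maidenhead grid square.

EP49no

Offset from 180°W / 90°S: lon 89.1188°, lat 159.6150°.
Field: 89.1188/20 → 4 → E, 159.6150/10 → 15 → P; chars EP.
Square: 9.1188/2 → 4, 9.6150/1 → 9; chars 49.
Subsquare: 1.1188/0.0833333 → 13 → n, 0.6150/0.0416667 → 14 → o; chars no.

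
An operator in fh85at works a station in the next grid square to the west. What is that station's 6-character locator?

FH75xt

Longitude subsquare a = 0; −1 → -1, wraps to 23 = x, carry into square.
Longitude square 8; −1 → 7.
The latitude characters are unchanged.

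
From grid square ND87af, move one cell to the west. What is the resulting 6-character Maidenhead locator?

ND77xf

Longitude subsquare a = 0; −1 → -1, wraps to 23 = x, carry into square.
Longitude square 8; −1 → 7.
The latitude characters are unchanged.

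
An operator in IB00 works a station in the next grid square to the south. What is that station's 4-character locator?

IA09

Latitude square 0; −1 → -1, wraps to 9, carry into field.
Latitude field B = 1; −1 → 0 = A.
The longitude characters are unchanged.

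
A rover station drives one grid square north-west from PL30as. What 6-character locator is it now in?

PL20xt

Longitude subsquare a = 0; −1 → -1, wraps to 23 = x, carry into square.
Longitude square 3; −1 → 2.
Latitude subsquare s = 18; +1 → 19 = t.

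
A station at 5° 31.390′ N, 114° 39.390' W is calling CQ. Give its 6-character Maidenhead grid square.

DJ25qm

Offset from 180°W / 90°S: lon 65.3435°, lat 95.5232°.
Field: lon ⌊65.3435/20⌋ = 3 → D; lat ⌊95.5232/10⌋ = 9 → J.
Square: lon ⌊5.3435/2⌋ = 2; lat ⌊5.5232/1⌋ = 5.
Subsquare: lon ⌊1.3435/0.0833333⌋ = 16 → q; lat ⌊0.5232/0.0416667⌋ = 12 → m.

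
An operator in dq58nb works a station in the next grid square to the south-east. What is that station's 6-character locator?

DQ58oa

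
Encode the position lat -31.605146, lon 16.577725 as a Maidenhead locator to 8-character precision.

JF88gj94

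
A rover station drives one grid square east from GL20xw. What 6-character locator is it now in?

GL30aw

Longitude subsquare x = 23; +1 → 24, wraps to 0 = a, carry into square.
Longitude square 2; +1 → 3.
The latitude characters are unchanged.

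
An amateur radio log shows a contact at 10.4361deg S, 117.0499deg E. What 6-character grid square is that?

OH89mn

Add 180° to longitude and 90° to latitude: 297.0499, 79.5639.
Field: 297.0499/20 → 14 → O, 79.5639/10 → 7 → H; chars OH.
Square: 17.0499/2 → 8, 9.5639/1 → 9; chars 89.
Subsquare: 1.0499/0.0833333 → 12 → m, 0.5639/0.0416667 → 13 → n; chars mn.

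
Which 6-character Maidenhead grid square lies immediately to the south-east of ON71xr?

ON81aq

Longitude subsquare x = 23; +1 → 24, wraps to 0 = a, carry into square.
Longitude square 7; +1 → 8.
Latitude subsquare r = 17; −1 → 16 = q.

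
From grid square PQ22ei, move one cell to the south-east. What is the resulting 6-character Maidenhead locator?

Longitude subsquare e = 4; +1 → 5 = f.
Latitude subsquare i = 8; −1 → 7 = h.

PQ22fh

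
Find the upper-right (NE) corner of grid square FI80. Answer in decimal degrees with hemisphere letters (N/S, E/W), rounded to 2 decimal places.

Field F=5, I=8: +5·20° lon, +8·10° lat → SW at lon -80°, lat -10°.
Square 8, 0: +8·2° lon, +0·1° lat → SW at lon -64°, lat -10°.
Cell spans 2° lon × 1° lat. NE corner is SW corner plus one full cell.
latitude 9.00° S, longitude 62.00° W.

9.00° S, 62.00° W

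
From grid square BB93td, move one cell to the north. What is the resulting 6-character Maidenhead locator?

BB93te

Latitude subsquare d = 3; +1 → 4 = e.
The longitude characters are unchanged.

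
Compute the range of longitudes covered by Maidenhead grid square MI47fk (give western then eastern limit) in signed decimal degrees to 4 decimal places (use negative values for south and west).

68.4167, 68.5000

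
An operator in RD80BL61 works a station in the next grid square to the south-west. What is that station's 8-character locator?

RD80bl50

Longitude extended square 6; −1 → 5.
Latitude extended square 1; −1 → 0.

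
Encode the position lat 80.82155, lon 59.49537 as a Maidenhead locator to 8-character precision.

Add 180° to longitude and 90° to latitude: 239.49537, 170.82155.
Field: lon ⌊239.49537/20⌋ = 11 → L; lat ⌊170.82155/10⌋ = 17 → R.
Square: lon ⌊19.49537/2⌋ = 9; lat ⌊0.82155/1⌋ = 0.
Subsquare: lon ⌊1.49537/0.0833333⌋ = 17 → r; lat ⌊0.82155/0.0416667⌋ = 19 → t.
Extended square: lon ⌊0.07870/0.00833333⌋ = 9; lat ⌊0.02988/0.00416667⌋ = 7.

LR90rt97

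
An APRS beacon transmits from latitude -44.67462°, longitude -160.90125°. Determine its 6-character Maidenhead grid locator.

Shift to the Maidenhead origin (180°W, 90°S): lon 19.0987, lat 45.3254.
Field (20°×10°, letters A–R): 19.0987/20 → 0 → A, 45.3254/10 → 4 → E; chars AE.
Square (2°×1°, digits 0–9): 19.0987/2 → 9, 5.3254/1 → 5; chars 95.
Subsquare (5′×2.5′, letters a–x): 1.0987/0.0833333 → 13 → n, 0.3254/0.0416667 → 7 → h; chars nh.

AE95nh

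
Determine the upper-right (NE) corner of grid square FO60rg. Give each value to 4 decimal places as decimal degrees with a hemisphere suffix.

50.2917° N, 66.5000° W

Field F=5, O=14: +5·20° lon, +14·10° lat → SW at lon -80°, lat 50°.
Square 6, 0: +6·2° lon, +0·1° lat → SW at lon -68°, lat 50°.
Subsquare r=17, g=6: +17·0.0833333° lon, +6·0.0416667° lat → SW at lon -66.5833°, lat 50.25°.
Cell spans 0.0833333° lon × 0.0416667° lat. NE corner is SW corner plus one full cell.
latitude 50.2917° N, longitude 66.5000° W.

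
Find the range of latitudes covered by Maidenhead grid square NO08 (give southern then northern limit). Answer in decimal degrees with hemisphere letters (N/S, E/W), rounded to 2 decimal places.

58.00° N, 59.00° N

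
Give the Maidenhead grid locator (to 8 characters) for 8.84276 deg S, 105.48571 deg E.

OI21rd87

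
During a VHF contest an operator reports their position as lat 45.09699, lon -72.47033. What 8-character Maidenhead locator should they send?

FN35sc33

Shift to the Maidenhead origin (180°W, 90°S): lon 107.52967, lat 135.09699.
Field: 107.52967/20 → 5 → F, 135.09699/10 → 13 → N; chars FN.
Square: 7.52967/2 → 3, 5.09699/1 → 5; chars 35.
Subsquare: 1.52967/0.0833333 → 18 → s, 0.09699/0.0416667 → 2 → c; chars sc.
Extended square: 0.02967/0.00833333 → 3, 0.01366/0.00416667 → 3; chars 33.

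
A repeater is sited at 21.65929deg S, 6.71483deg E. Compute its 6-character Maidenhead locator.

JG38ii

Add 180° to longitude and 90° to latitude: 186.7148, 68.3407.
Field (20°×10°, letters A–R): lon ⌊186.7148/20⌋ = 9 → J; lat ⌊68.3407/10⌋ = 6 → G.
Square (2°×1°, digits 0–9): lon ⌊6.7148/2⌋ = 3; lat ⌊8.3407/1⌋ = 8.
Subsquare (5′×2.5′, letters a–x): lon ⌊0.7148/0.0833333⌋ = 8 → i; lat ⌊0.3407/0.0416667⌋ = 8 → i.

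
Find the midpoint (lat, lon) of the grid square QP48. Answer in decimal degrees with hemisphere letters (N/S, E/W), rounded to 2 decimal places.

68.50° N, 149.00° E

Field Q=16, P=15: +16·20° lon, +15·10° lat → SW at lon 140°, lat 60°.
Square 4, 8: +4·2° lon, +8·1° lat → SW at lon 148°, lat 68°.
Cell spans 2° lon × 1° lat. Centre is SW corner plus half of each.
latitude 68.50° N, longitude 149.00° E.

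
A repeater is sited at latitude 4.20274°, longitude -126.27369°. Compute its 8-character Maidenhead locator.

Offset from 180°W / 90°S: lon 53.72631°, lat 94.20274°.
Field: 53.72631/20 → 2 → C, 94.20274/10 → 9 → J; chars CJ.
Square: 13.72631/2 → 6, 4.20274/1 → 4; chars 64.
Subsquare: 1.72631/0.0833333 → 20 → u, 0.20274/0.0416667 → 4 → e; chars ue.
Extended square: 0.05964/0.00833333 → 7, 0.03607/0.00416667 → 8; chars 78.

CJ64ue78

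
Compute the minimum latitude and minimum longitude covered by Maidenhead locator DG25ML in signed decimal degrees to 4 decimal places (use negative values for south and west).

-24.5417, -115.0000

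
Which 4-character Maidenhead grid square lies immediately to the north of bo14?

Latitude square 4; +1 → 5.
The longitude characters are unchanged.

BO15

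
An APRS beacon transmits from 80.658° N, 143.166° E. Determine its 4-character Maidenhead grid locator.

QR10

Offset from 180°W / 90°S: lon 323.17°, lat 170.66°.
Field (20°×10°, letters A–R): 323.17/20 → 16 → Q, 170.66/10 → 17 → R; chars QR.
Square (2°×1°, digits 0–9): 3.17/2 → 1, 0.66/1 → 0; chars 10.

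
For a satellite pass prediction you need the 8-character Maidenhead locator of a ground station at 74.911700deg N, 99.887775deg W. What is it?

Offset from 180°W / 90°S: lon 80.11222°, lat 164.91170°.
Field: 80.11222/20 → 4 → E, 164.91170/10 → 16 → Q; chars EQ.
Square: 0.11222/2 → 0, 4.91170/1 → 4; chars 04.
Subsquare: 0.11222/0.0833333 → 1 → b, 0.91170/0.0416667 → 21 → v; chars bv.
Extended square: 0.02889/0.00833333 → 3, 0.03670/0.00416667 → 8; chars 38.

EQ04bv38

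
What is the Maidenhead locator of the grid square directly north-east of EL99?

FM00

Longitude square 9; +1 → 10, wraps to 0, carry into field.
Longitude field E = 4; +1 → 5 = F.
Latitude square 9; +1 → 10, wraps to 0, carry into field.
Latitude field L = 11; +1 → 12 = M.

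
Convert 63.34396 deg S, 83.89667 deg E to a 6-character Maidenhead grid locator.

Shift to the Maidenhead origin (180°W, 90°S): lon 263.8967, lat 26.6560.
Field: 263.8967/20 → 13 → N, 26.6560/10 → 2 → C; chars NC.
Square: 3.8967/2 → 1, 6.6560/1 → 6; chars 16.
Subsquare: 1.8967/0.0833333 → 22 → w, 0.6560/0.0416667 → 15 → p; chars wp.

NC16wp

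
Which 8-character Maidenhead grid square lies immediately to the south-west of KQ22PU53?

Longitude extended square 5; −1 → 4.
Latitude extended square 3; −1 → 2.

KQ22pu42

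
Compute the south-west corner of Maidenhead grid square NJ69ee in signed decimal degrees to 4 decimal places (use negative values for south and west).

9.1667, 92.3333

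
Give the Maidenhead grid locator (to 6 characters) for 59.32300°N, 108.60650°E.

Shift to the Maidenhead origin (180°W, 90°S): lon 288.6065, lat 149.3230.
Field: 288.6065/20 → 14 → O, 149.3230/10 → 14 → O; chars OO.
Square: 8.6065/2 → 4, 9.3230/1 → 9; chars 49.
Subsquare: 0.6065/0.0833333 → 7 → h, 0.3230/0.0416667 → 7 → h; chars hh.

OO49hh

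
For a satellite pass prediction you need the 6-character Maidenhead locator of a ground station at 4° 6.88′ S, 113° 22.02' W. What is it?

DI35hv

Add 180° to longitude and 90° to latitude: 66.6330, 85.8853.
Field: lon ⌊66.6330/20⌋ = 3 → D; lat ⌊85.8853/10⌋ = 8 → I.
Square: lon ⌊6.6330/2⌋ = 3; lat ⌊5.8853/1⌋ = 5.
Subsquare: lon ⌊0.6330/0.0833333⌋ = 7 → h; lat ⌊0.8853/0.0416667⌋ = 21 → v.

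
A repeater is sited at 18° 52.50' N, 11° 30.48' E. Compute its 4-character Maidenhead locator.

Shift to the Maidenhead origin (180°W, 90°S): lon 191.51, lat 108.88.
Field (20°×10°, letters A–R): 191.51/20 → 9 → J, 108.88/10 → 10 → K; chars JK.
Square (2°×1°, digits 0–9): 11.51/2 → 5, 8.88/1 → 8; chars 58.

JK58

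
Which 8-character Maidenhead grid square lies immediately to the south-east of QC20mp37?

QC20mp46

Longitude extended square 3; +1 → 4.
Latitude extended square 7; −1 → 6.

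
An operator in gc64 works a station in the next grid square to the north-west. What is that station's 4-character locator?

GC55

Longitude square 6; −1 → 5.
Latitude square 4; +1 → 5.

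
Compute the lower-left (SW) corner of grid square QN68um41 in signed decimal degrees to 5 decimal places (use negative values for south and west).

48.50417, 153.70000

Field Q=16, N=13: +16·20° lon, +13·10° lat → SW at lon 140°, lat 40°.
Square 6, 8: +6·2° lon, +8·1° lat → SW at lon 152°, lat 48°.
Subsquare u=20, m=12: +20·0.0833333° lon, +12·0.0416667° lat → SW at lon 153.667°, lat 48.5°.
Extended square 4, 1: +4·0.00833333° lon, +1·0.00416667° lat → SW at lon 153.7°, lat 48.5042°.
latitude 48.50417, longitude 153.70000.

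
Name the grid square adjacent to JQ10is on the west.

JQ10hs

Longitude subsquare i = 8; −1 → 7 = h.
The latitude characters are unchanged.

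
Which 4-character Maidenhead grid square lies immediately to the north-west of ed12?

ED03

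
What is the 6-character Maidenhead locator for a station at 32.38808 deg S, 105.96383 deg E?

Shift to the Maidenhead origin (180°W, 90°S): lon 285.9638, lat 57.6119.
Field: lon ⌊285.9638/20⌋ = 14 → O; lat ⌊57.6119/10⌋ = 5 → F.
Square: lon ⌊5.9638/2⌋ = 2; lat ⌊7.6119/1⌋ = 7.
Subsquare: lon ⌊1.9638/0.0833333⌋ = 23 → x; lat ⌊0.6119/0.0416667⌋ = 14 → o.

OF27xo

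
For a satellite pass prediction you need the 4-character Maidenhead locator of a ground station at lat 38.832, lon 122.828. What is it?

PM18

Offset from 180°W / 90°S: lon 302.83°, lat 128.83°.
Field (20°×10°, letters A–R): lon ⌊302.83/20⌋ = 15 → P; lat ⌊128.83/10⌋ = 12 → M.
Square (2°×1°, digits 0–9): lon ⌊2.83/2⌋ = 1; lat ⌊8.83/1⌋ = 8.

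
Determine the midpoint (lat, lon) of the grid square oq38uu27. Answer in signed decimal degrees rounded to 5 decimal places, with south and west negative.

78.86458, 107.68750

Field O=14, Q=16: +14·20° lon, +16·10° lat → SW at lon 100°, lat 70°.
Square 3, 8: +3·2° lon, +8·1° lat → SW at lon 106°, lat 78°.
Subsquare u=20, u=20: +20·0.0833333° lon, +20·0.0416667° lat → SW at lon 107.667°, lat 78.8333°.
Extended square 2, 7: +2·0.00833333° lon, +7·0.00416667° lat → SW at lon 107.683°, lat 78.8625°.
Cell spans 0.00833333° lon × 0.00416667° lat. Centre is SW corner plus half of each.
latitude 78.86458, longitude 107.68750.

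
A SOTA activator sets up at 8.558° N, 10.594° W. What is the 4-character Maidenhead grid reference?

IJ48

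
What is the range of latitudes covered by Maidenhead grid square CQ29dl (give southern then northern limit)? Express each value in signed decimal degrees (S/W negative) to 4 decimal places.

79.4583, 79.5000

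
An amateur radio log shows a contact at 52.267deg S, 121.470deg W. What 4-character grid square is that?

CD97

Offset from 180°W / 90°S: lon 58.53°, lat 37.73°.
Field (20°×10°, letters A–R): lon ⌊58.53/20⌋ = 2 → C; lat ⌊37.73/10⌋ = 3 → D.
Square (2°×1°, digits 0–9): lon ⌊18.53/2⌋ = 9; lat ⌊7.73/1⌋ = 7.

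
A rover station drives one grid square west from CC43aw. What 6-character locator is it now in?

Longitude subsquare a = 0; −1 → -1, wraps to 23 = x, carry into square.
Longitude square 4; −1 → 3.
The latitude characters are unchanged.

CC33xw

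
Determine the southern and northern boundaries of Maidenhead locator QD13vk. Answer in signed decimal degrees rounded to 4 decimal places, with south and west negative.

Field Q=16, D=3: +16·20° lon, +3·10° lat → SW at lon 140°, lat -60°.
Square 1, 3: +1·2° lon, +3·1° lat → SW at lon 142°, lat -57°.
Subsquare v=21, k=10: +21·0.0833333° lon, +10·0.0416667° lat → SW at lon 143.75°, lat -56.5833°.
Cell spans 0.0833333° lon × 0.0416667° lat.
south -56.5833, north -56.5417.

-56.5833, -56.5417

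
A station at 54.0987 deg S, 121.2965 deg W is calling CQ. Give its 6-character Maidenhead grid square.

CD95iv

Shift to the Maidenhead origin (180°W, 90°S): lon 58.7035, lat 35.9013.
Field: 58.7035/20 → 2 → C, 35.9013/10 → 3 → D; chars CD.
Square: 18.7035/2 → 9, 5.9013/1 → 5; chars 95.
Subsquare: 0.7035/0.0833333 → 8 → i, 0.9013/0.0416667 → 21 → v; chars iv.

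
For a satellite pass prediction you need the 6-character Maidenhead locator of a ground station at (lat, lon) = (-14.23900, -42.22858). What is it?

GH85vs

Offset from 180°W / 90°S: lon 137.7714°, lat 75.7610°.
Field (20°×10°, letters A–R): lon ⌊137.7714/20⌋ = 6 → G; lat ⌊75.7610/10⌋ = 7 → H.
Square (2°×1°, digits 0–9): lon ⌊17.7714/2⌋ = 8; lat ⌊5.7610/1⌋ = 5.
Subsquare (5′×2.5′, letters a–x): lon ⌊1.7714/0.0833333⌋ = 21 → v; lat ⌊0.7610/0.0416667⌋ = 18 → s.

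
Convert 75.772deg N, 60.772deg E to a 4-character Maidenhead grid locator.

MQ05

Shift to the Maidenhead origin (180°W, 90°S): lon 240.77, lat 165.77.
Field: 240.77/20 → 12 → M, 165.77/10 → 16 → Q; chars MQ.
Square: 0.77/2 → 0, 5.77/1 → 5; chars 05.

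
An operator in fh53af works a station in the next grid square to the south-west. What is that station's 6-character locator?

Longitude subsquare a = 0; −1 → -1, wraps to 23 = x, carry into square.
Longitude square 5; −1 → 4.
Latitude subsquare f = 5; −1 → 4 = e.

FH43xe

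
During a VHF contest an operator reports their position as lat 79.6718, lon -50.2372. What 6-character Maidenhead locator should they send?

Shift to the Maidenhead origin (180°W, 90°S): lon 129.7628, lat 169.6718.
Field: 129.7628/20 → 6 → G, 169.6718/10 → 16 → Q; chars GQ.
Square: 9.7628/2 → 4, 9.6718/1 → 9; chars 49.
Subsquare: 1.7628/0.0833333 → 21 → v, 0.6718/0.0416667 → 16 → q; chars vq.

GQ49vq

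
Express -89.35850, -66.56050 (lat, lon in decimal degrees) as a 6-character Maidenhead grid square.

FA60rp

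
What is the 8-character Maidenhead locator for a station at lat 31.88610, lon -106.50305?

DM61rv92

Shift to the Maidenhead origin (180°W, 90°S): lon 73.49695, lat 121.88610.
Field: lon ⌊73.49695/20⌋ = 3 → D; lat ⌊121.88610/10⌋ = 12 → M.
Square: lon ⌊13.49695/2⌋ = 6; lat ⌊1.88610/1⌋ = 1.
Subsquare: lon ⌊1.49695/0.0833333⌋ = 17 → r; lat ⌊0.88610/0.0416667⌋ = 21 → v.
Extended square: lon ⌊0.08028/0.00833333⌋ = 9; lat ⌊0.01110/0.00416667⌋ = 2.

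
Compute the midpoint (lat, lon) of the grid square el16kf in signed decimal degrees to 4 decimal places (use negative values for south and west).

26.2292, -97.1250

Field E=4, L=11: +4·20° lon, +11·10° lat → SW at lon -100°, lat 20°.
Square 1, 6: +1·2° lon, +6·1° lat → SW at lon -98°, lat 26°.
Subsquare k=10, f=5: +10·0.0833333° lon, +5·0.0416667° lat → SW at lon -97.1667°, lat 26.2083°.
Cell spans 0.0833333° lon × 0.0416667° lat. Centre is SW corner plus half of each.
latitude 26.2292, longitude -97.1250.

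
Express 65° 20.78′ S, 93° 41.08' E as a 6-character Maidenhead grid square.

NC64up

Add 180° to longitude and 90° to latitude: 273.6847, 24.6537.
Field: lon ⌊273.6847/20⌋ = 13 → N; lat ⌊24.6537/10⌋ = 2 → C.
Square: lon ⌊13.6847/2⌋ = 6; lat ⌊4.6537/1⌋ = 4.
Subsquare: lon ⌊1.6847/0.0833333⌋ = 20 → u; lat ⌊0.6537/0.0416667⌋ = 15 → p.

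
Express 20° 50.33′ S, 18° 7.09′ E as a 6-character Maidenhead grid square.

Add 180° to longitude and 90° to latitude: 198.1182, 69.1612.
Field: lon ⌊198.1182/20⌋ = 9 → J; lat ⌊69.1612/10⌋ = 6 → G.
Square: lon ⌊18.1182/2⌋ = 9; lat ⌊9.1612/1⌋ = 9.
Subsquare: lon ⌊0.1182/0.0833333⌋ = 1 → b; lat ⌊0.1612/0.0416667⌋ = 3 → d.

JG99bd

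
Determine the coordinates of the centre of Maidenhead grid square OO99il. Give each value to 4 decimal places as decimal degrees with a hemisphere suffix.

59.4792° N, 118.7083° E

Field O=14, O=14: +14·20° lon, +14·10° lat → SW at lon 100°, lat 50°.
Square 9, 9: +9·2° lon, +9·1° lat → SW at lon 118°, lat 59°.
Subsquare i=8, l=11: +8·0.0833333° lon, +11·0.0416667° lat → SW at lon 118.667°, lat 59.4583°.
Cell spans 0.0833333° lon × 0.0416667° lat. Centre is SW corner plus half of each.
latitude 59.4792° N, longitude 118.7083° E.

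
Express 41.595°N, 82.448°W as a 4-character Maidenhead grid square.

EN81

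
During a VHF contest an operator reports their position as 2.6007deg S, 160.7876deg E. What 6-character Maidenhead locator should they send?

Add 180° to longitude and 90° to latitude: 340.7876, 87.3993.
Field (20°×10°, letters A–R): 340.7876/20 → 17 → R, 87.3993/10 → 8 → I; chars RI.
Square (2°×1°, digits 0–9): 0.7876/2 → 0, 7.3993/1 → 7; chars 07.
Subsquare (5′×2.5′, letters a–x): 0.7876/0.0833333 → 9 → j, 0.3993/0.0416667 → 9 → j; chars jj.

RI07jj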